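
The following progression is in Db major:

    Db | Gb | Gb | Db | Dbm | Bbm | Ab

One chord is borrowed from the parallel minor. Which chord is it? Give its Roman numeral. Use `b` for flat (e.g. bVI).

i

The diatonic triads in Db major are Db, Ebm, Fm, Gb, Ab, Bbm, Cdim. Db, Gb, Bbm and Ab are all diatonic. Dbm (Db–Fb–Ab) doesn't fit — on degree 1 Db major would have Db (I). Dbm is the degree-1 chord of Db minor, so it is the borrowed i.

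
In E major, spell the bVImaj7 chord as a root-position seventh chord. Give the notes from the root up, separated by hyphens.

C-E-G-B

Scale degree 6 in E major is C#. bVImaj7 uses the lowered form, C, taken from E minor. Stacking thirds in E minor on C gives C–E–G–B.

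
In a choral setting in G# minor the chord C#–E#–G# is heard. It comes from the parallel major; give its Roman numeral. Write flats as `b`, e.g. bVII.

IV

The root C# is the diatonic 4th degree of G# minor; the borrowing shows in the chord quality. Diatonically G# minor has C#m (iv) on that degree; C#–E#–G# is instead the major chord native to G# major, so it takes the label IV.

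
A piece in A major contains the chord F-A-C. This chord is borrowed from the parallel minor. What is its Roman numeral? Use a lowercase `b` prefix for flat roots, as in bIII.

bVI

F is the lowered form of scale degree 6 in A major (the diatonic degree 6 is F#). F–A–C is a major chord — the form found in A minor, not the diatonic vi (F#m). Borrowed into A major it is written bVI.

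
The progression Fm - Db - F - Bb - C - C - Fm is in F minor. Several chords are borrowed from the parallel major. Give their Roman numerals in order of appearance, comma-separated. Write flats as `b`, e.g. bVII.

The diatonic triads in F minor (with V from harmonic minor) are Fm, Gdim, Ab, Bbm, C, Db, Eb. Fm, Db and C all belong to that set. F (F–A–C) is not: scale degree 1 in F minor carries Fm (i). In F major the chord on that degree is F, so here it functions as I, borrowed from the parallel major. But Bb (Bb–D–F) is foreign: the diatonic iv on degree 4 is Bbm, whereas Bb comes from F major. It is labeled IV.

I, IV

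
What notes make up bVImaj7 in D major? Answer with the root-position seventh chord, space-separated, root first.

Bb D F A

The root of bVImaj7 is the lowered 6th degree: B becomes Bb. In D minor the chord on Bb is Bb–D–F–A.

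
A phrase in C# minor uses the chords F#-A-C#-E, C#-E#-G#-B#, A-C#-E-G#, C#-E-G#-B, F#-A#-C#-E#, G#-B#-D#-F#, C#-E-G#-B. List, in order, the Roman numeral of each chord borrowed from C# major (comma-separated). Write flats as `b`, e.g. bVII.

Imaj7, IVmaj7

In C# minor (with V from harmonic minor) the diatonic chords are C#m, D#dim, E, F#m, G#, A, B. Of the given chords, F#–A–C#–E = F#m7, A–C#–E–G# = Amaj7, C#–E–G#–B = C#m7 and G#–B#–D#–F# = G#7 are diatonic. C#–E#–G#–B# doesn't fit — on degree 1 C# minor would have C#m (i). C#maj7 is the degree-1 chord of C# major, so it is the borrowed Imaj7. F#–A#–C#–E# is not: scale degree 4 in C# minor carries F#m (iv). In C# major the chord on that degree is F#maj7, so here it functions as IVmaj7, borrowed from the parallel major.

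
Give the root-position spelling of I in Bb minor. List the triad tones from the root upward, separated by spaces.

Bb D F

The root, Bb, is scale degree 1 — the same note in Bb minor and Bb major; only the chord quality changes. Building the major chord from the parallel major on Bb: Bb–D–F.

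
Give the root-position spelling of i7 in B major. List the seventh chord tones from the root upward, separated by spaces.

B D F# A

i7 is built on scale degree 1, which is B in both B major and its parallel. Building the minor-seventh chord from the parallel minor on B: B–D–F#–A.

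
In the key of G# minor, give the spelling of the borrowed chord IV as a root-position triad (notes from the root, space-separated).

The root, C#, is scale degree 4 — the same note in G# minor and G# major; only the chord quality changes. Stacking thirds in G# major on C# gives C#–E#–G#.

C# E# G#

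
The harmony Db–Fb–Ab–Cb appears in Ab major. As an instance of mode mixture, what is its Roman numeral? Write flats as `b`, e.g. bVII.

Db is scale degree 4 in Ab major. The diatonic chord on degree 4 would be Db (IV), but Db–Fb–Ab–Cb is the minor-seventh chord from Ab minor. As a borrowed chord it is labeled iv7.

iv7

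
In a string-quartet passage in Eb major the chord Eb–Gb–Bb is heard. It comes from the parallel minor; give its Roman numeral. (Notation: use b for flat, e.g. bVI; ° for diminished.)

i

Eb is scale degree 1 in Eb major. Eb–Gb–Bb is a minor chord — the form found in Eb minor, not the diatonic I (Eb). Borrowed into Eb major it is written i.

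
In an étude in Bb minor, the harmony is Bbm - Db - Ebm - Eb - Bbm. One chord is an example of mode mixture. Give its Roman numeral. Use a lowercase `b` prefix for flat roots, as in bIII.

Bb minor has the diatonic set Bbm, Cdim, Db, Ebm, F, Gb, Ab (with V from harmonic minor). Of the given chords, Bbm, Db and Ebm are diatonic. But Eb (Eb–G–Bb) is foreign: the diatonic iv on degree 4 is Ebm, whereas Eb comes from Bb major. It is labeled IV.

IV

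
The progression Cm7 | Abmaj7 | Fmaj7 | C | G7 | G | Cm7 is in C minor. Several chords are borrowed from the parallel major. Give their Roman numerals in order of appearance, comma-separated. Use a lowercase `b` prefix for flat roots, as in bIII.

In C minor (with V from harmonic minor) the diatonic chords are Cm, Ddim, Eb, Fm, G, Ab, Bb. Cm7, Abmaj7, G7 and G are all diatonic. Fmaj7 (F–A–C–E) doesn't fit — on degree 4 C minor would have Fm (iv). Fmaj7 is the degree-4 chord of C major, so it is the borrowed IVmaj7. C (C–E–G) doesn't fit — on degree 1 C minor would have Cm (i). C is the degree-1 chord of C major, so it is the borrowed I.

IVmaj7, I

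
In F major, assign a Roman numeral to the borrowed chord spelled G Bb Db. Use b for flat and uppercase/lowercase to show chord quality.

G is scale degree 2 in F major. Diatonically F major has Gm (ii) on that degree; G–Bb–Db is instead the diminished chord native to F minor, so it takes the label ii°.

ii°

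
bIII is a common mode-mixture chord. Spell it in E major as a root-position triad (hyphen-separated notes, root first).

bIII is built on the lowered scale degree 3. In E major degree 3 is G#; lowered it becomes G. Building the major chord from the parallel minor on G: G–B–D.

G-B-D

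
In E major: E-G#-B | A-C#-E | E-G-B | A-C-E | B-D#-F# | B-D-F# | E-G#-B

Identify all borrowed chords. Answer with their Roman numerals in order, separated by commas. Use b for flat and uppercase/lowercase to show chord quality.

i, iv, v

In E major the diatonic chords are E, F#m, G#m, A, B, C#m, D#dim. E–G#–B = E, A–C#–E = A and B–D#–F# = B all belong to that set. But E–G–B is foreign: the diatonic I on degree 1 is E, whereas Em comes from E minor. It is labeled i. A–C–E doesn't fit — on degree 4 E major would have A (IV). Am is the degree-4 chord of E minor, so it is the borrowed iv. B–D–F# doesn't fit — on degree 5 E major would have B (V). Bm is the degree-5 chord of E minor, so it is the borrowed v.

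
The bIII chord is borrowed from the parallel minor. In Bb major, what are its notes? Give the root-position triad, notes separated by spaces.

The root of bIII is the lowered 3rd degree: D becomes Db. In Bb minor the chord on Db is Db–F–Ab.

Db F Ab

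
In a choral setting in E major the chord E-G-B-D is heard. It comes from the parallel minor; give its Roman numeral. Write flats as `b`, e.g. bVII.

i7

The root E is the diatonic 1st degree of E major; the borrowing shows in the chord quality. Diatonically E major has E (I) on that degree; E–G–B–D is instead the minor-seventh chord native to E minor, so it takes the label i7.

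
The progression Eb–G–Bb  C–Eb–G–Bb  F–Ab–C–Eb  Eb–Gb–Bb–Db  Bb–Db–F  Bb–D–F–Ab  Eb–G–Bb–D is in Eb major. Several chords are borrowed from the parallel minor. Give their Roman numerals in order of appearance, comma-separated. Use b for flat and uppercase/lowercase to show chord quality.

i7, v

In Eb major the diatonic chords are Eb, Fm, Gm, Ab, Bb, Cm, Ddim. Eb–G–Bb = Eb, C–Eb–G–Bb = Cm7, F–Ab–C–Eb = Fm7, Bb–D–F–Ab = Bb7 and Eb–G–Bb–D = Ebmaj7 all belong to that set. Eb–Gb–Bb–Db doesn't fit — on degree 1 Eb major would have Eb (I). Ebm7 is the degree-1 chord of Eb minor, so it is the borrowed i7. But Bb–Db–F is foreign: the diatonic V on degree 5 is Bb, whereas Bbm comes from Eb minor. It is labeled v.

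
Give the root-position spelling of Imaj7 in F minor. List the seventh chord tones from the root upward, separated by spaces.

F A C E

The root, F, is scale degree 1 — the same note in F minor and F major; only the chord quality changes. Building the major-seventh chord from the parallel major on F: F–A–C–E.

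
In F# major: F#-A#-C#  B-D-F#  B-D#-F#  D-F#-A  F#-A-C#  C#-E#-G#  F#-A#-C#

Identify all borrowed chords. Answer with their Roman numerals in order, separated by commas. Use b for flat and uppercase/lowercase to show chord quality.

F# major has the diatonic set F#, G#m, A#m, B, C#, D#m, E#dim. F#–A#–C# = F#, B–D#–F# = B and C#–E#–G# = C# are all diatonic. B–D–F# is not: scale degree 4 in F# major carries B (IV). In F# minor the chord on that degree is Bm, so here it functions as iv, borrowed from the parallel minor. D–F#–A doesn't fit — on degree 6 F# major would have D#m (vi). D is the degree-6 chord of F# minor, so it is the borrowed bVI. F#–A–C# doesn't fit — on degree 1 F# major would have F# (I). F#m is the degree-1 chord of F# minor, so it is the borrowed i.

iv, bVI, i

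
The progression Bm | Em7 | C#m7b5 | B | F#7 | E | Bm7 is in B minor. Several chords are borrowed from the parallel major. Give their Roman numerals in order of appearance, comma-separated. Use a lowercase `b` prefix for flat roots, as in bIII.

In B minor (with V from harmonic minor) the diatonic chords are Bm, C#dim, D, Em, F#, G, A. Bm, Em7, C#m7b5, F#7 and Bm7 are all diatonic. But B (B–D#–F#) is foreign: the diatonic i on degree 1 is Bm, whereas B comes from B major. It is labeled I. E (E–G#–B) doesn't fit — on degree 4 B minor would have Em (iv). E is the degree-4 chord of B major, so it is the borrowed IV.

I, IV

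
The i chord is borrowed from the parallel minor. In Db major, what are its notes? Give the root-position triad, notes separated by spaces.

Db Fb Ab

The root, Db, is scale degree 1 — the same note in Db major and Db minor; only the chord quality changes. Building the minor chord from the parallel minor on Db: Db–Fb–Ab.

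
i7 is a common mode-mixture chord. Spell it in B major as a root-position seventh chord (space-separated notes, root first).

The root, B, is scale degree 1 — the same note in B major and B minor; only the chord quality changes. Stacking thirds in B minor on B gives B–D–F#–A.

B D F# A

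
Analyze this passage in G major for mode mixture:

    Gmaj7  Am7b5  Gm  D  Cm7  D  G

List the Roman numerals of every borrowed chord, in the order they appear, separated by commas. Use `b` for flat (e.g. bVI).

In G major the diatonic chords are G, Am, Bm, C, D, Em, F#dim. Gmaj7, D and G are all diatonic. Am7b5 (A–C–Eb–G) is not: scale degree 2 in G major carries Am (ii). In G minor the chord on that degree is Am7b5, so here it functions as iiø7, borrowed from the parallel minor. But Gm (G–Bb–D) is foreign: the diatonic I on degree 1 is G, whereas Gm comes from G minor. It is labeled i. Cm7 (C–Eb–G–Bb) is not: scale degree 4 in G major carries C (IV). In G minor the chord on that degree is Cm7, so here it functions as iv7, borrowed from the parallel minor.

iiø7, i, iv7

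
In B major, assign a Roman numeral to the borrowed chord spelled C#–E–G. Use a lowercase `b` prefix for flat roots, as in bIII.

The root C# is the diatonic 2nd degree of B major; the borrowing shows in the chord quality. C#–E–G is a diminished chord — the form found in B minor, not the diatonic ii (C#m). Borrowed into B major it is written ii°.

ii°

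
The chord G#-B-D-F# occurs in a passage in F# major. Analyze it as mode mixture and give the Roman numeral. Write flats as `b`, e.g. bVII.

iiø7

G# is scale degree 2 in F# major. The diatonic chord on degree 2 would be G#m (ii), but G#–B–D–F# is the half-diminished-seventh chord from F# minor. As a borrowed chord it is labeled iiø7.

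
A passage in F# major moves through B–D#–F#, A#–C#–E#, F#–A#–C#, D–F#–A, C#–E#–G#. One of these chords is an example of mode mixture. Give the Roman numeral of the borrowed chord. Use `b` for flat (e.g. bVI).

The diatonic triads in F# major are F#, G#m, A#m, B, C#, D#m, E#dim. B–D#–F# = B, A#–C#–E# = A#m, F#–A#–C# = F# and C#–E#–G# = C# all belong to that set. D–F#–A doesn't fit — on degree 6 F# major would have D#m (vi). D is the degree-6 chord of F# minor, so it is the borrowed bVI.

bVI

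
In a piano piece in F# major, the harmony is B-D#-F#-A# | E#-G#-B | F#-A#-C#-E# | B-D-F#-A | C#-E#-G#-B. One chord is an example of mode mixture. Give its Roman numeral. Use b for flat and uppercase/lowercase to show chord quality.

In F# major the diatonic chords are F#, G#m, A#m, B, C#, D#m, E#dim. B–D#–F#–A# = Bmaj7, E#–G#–B = E#dim, F#–A#–C#–E# = F#maj7 and C#–E#–G#–B = C#7 are all diatonic. But B–D–F#–A is foreign: the diatonic IV on degree 4 is B, whereas Bm7 comes from F# minor. It is labeled iv7.

iv7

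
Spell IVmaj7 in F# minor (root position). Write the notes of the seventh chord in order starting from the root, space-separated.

The root, B, is scale degree 4 — the same note in F# minor and F# major; only the chord quality changes. Building the major-seventh chord from the parallel major on B: B–D#–F#–A#.

B D# F# A#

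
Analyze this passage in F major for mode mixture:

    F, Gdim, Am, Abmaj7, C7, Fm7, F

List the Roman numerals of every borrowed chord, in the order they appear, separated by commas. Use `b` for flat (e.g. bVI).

In F major the diatonic chords are F, Gm, Am, Bb, C, Dm, Edim. F, Am and C7 are all diatonic. Gdim (G–Bb–Db) doesn't fit — on degree 2 F major would have Gm (ii). Gdim is the degree-2 chord of F minor, so it is the borrowed ii°. But Abmaj7 (Ab–C–Eb–G) is foreign: the diatonic iii on degree 3 is Am, whereas Abmaj7 comes from F minor. It is labeled bIIImaj7. Fm7 (F–Ab–C–Eb) is not: scale degree 1 in F major carries F (I). In F minor the chord on that degree is Fm7, so here it functions as i7, borrowed from the parallel minor.

ii°, bIIImaj7, i7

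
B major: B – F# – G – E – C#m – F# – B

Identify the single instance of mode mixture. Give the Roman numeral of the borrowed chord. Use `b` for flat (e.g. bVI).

B major has the diatonic set B, C#m, D#m, E, F#, G#m, A#dim. Of the given chords, B, F#, E and C#m are diatonic. But G (G–B–D) is foreign: the diatonic vi on degree 6 is G#m, whereas G comes from B minor. It is labeled bVI.

bVI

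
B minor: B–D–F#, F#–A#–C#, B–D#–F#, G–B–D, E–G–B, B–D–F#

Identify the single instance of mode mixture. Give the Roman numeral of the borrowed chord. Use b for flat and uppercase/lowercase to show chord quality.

I

The diatonic triads in B minor (with V from harmonic minor) are Bm, C#dim, D, Em, F#, G, A. B–D–F# = Bm, F#–A#–C# = F#, G–B–D = G and E–G–B = Em are all diatonic. B–D#–F# doesn't fit — on degree 1 B minor would have Bm (i). B is the degree-1 chord of B major, so it is the borrowed I.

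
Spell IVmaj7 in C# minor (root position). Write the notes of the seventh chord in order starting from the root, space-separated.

F# A# C# E#

IVmaj7 is built on scale degree 4, which is F# in both C# minor and its parallel. Building the major-seventh chord from the parallel major on F#: F#–A#–C#–E#.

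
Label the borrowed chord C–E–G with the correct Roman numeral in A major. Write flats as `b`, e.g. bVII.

C is the lowered form of scale degree 3 in A major (the diatonic degree 3 is C#). Diatonically A major has C#m (iii) on that degree; C–E–G is instead the major chord native to A minor, so it takes the label bIII.

bIII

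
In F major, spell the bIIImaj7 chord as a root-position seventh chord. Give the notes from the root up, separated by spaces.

Ab C Eb G

bIIImaj7 is built on the lowered scale degree 3. In F major degree 3 is A; lowered it becomes Ab. In F minor the chord on Ab is Ab–C–Eb–G.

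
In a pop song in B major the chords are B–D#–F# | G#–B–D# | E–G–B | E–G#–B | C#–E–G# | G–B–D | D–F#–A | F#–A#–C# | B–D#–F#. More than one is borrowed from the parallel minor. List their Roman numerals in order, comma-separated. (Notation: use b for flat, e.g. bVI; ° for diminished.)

iv, bVI, bIII

In B major the diatonic chords are B, C#m, D#m, E, F#, G#m, A#dim. B–D#–F# = B, G#–B–D# = G#m, E–G#–B = E, C#–E–G# = C#m and F#–A#–C# = F# are all diatonic. But E–G–B is foreign: the diatonic IV on degree 4 is E, whereas Em comes from B minor. It is labeled iv. G–B–D doesn't fit — on degree 6 B major would have G#m (vi). G is the degree-6 chord of B minor, so it is the borrowed bVI. D–F#–A is not: scale degree 3 in B major carries D#m (iii). In B minor the chord on that degree is D, so here it functions as bIII, borrowed from the parallel minor.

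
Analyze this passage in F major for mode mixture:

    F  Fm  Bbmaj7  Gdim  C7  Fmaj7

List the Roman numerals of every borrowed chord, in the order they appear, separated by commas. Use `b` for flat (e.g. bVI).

i, ii°

F major has the diatonic set F, Gm, Am, Bb, C, Dm, Edim. F, Bbmaj7, C7 and Fmaj7 all belong to that set. But Fm (F–Ab–C) is foreign: the diatonic I on degree 1 is F, whereas Fm comes from F minor. It is labeled i. Gdim (G–Bb–Db) is not: scale degree 2 in F major carries Gm (ii). In F minor the chord on that degree is Gdim, so here it functions as ii°, borrowed from the parallel minor.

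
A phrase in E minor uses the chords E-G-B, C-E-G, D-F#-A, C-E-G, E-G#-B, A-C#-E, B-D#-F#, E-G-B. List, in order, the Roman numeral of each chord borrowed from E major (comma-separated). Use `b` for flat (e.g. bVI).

In E minor (with V from harmonic minor) the diatonic chords are Em, F#dim, G, Am, B, C, D. E–G–B = Em, C–E–G = C, D–F#–A = D and B–D#–F# = B are all diatonic. But E–G#–B is foreign: the diatonic i on degree 1 is Em, whereas E comes from E major. It is labeled I. But A–C#–E is foreign: the diatonic iv on degree 4 is Am, whereas A comes from E major. It is labeled IV.

I, IV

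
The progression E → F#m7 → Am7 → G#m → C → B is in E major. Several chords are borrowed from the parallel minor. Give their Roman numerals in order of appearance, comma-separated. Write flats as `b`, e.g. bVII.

iv7, bVI

In E major the diatonic chords are E, F#m, G#m, A, B, C#m, D#dim. E, F#m7, G#m and B all belong to that set. Am7 (A–C–E–G) doesn't fit — on degree 4 E major would have A (IV). Am7 is the degree-4 chord of E minor, so it is the borrowed iv7. But C (C–E–G) is foreign: the diatonic vi on degree 6 is C#m, whereas C comes from E minor. It is labeled bVI.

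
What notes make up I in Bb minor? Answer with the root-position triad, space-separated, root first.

Bb D F

I is built on scale degree 1, which is Bb in both Bb minor and its parallel. Stacking thirds in Bb major on Bb gives Bb–D–F.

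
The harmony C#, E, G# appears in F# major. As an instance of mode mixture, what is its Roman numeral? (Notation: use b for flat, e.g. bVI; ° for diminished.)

v

The root C# is the diatonic 5th degree of F# major; the borrowing shows in the chord quality. The diatonic chord on degree 5 would be C# (V), but C#–E–G# is the minor chord from F# minor. As a borrowed chord it is labeled v.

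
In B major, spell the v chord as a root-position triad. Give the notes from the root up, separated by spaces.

The root, F#, is scale degree 5 — the same note in B major and B minor; only the chord quality changes. Building the minor chord from the parallel minor on F#: F#–A–C#.

F# A C#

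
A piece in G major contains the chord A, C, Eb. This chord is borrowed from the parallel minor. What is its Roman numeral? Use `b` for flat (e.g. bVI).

The root A is the diatonic 2nd degree of G major; the borrowing shows in the chord quality. The diatonic chord on degree 2 would be Am (ii), but A–C–Eb is the diminished chord from G minor. As a borrowed chord it is labeled ii°.

ii°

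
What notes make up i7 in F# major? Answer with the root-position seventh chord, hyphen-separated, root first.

The root, F#, is scale degree 1 — the same note in F# major and F# minor; only the chord quality changes. Building the minor-seventh chord from the parallel minor on F#: F#–A–C#–E.

F#-A-C#-E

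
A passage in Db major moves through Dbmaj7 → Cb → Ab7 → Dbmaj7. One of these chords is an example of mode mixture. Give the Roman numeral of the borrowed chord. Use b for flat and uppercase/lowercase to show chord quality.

In Db major the diatonic chords are Db, Ebm, Fm, Gb, Ab, Bbm, Cdim. Of the given chords, Dbmaj7 and Ab7 are diatonic. Cb (Cb–Eb–Gb) is not: scale degree 7 in Db major carries Cdim (vii°). In Db minor the chord on that degree is Cb, so here it functions as bVII, borrowed from the parallel minor.

bVII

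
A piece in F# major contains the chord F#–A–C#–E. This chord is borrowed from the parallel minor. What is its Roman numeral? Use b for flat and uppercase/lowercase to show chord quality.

The root F# is the diatonic 1st degree of F# major; the borrowing shows in the chord quality. Diatonically F# major has F# (I) on that degree; F#–A–C#–E is instead the minor-seventh chord native to F# minor, so it takes the label i7.

i7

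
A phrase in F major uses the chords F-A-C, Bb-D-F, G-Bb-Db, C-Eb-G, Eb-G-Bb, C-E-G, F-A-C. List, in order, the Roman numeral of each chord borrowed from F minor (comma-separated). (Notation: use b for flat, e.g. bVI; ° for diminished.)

ii°, v, bVII

F major has the diatonic set F, Gm, Am, Bb, C, Dm, Edim. Of the given chords, F–A–C = F, Bb–D–F = Bb and C–E–G = C are diatonic. But G–Bb–Db is foreign: the diatonic ii on degree 2 is Gm, whereas Gdim comes from F minor. It is labeled ii°. C–Eb–G doesn't fit — on degree 5 F major would have C (V). Cm is the degree-5 chord of F minor, so it is the borrowed v. Eb–G–Bb doesn't fit — on degree 7 F major would have Edim (vii°). Eb is the degree-7 chord of F minor, so it is the borrowed bVII.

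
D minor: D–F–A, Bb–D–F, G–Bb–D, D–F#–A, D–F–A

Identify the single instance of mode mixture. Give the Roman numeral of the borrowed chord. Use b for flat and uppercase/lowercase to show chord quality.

D minor has the diatonic set Dm, Edim, F, Gm, A, Bb, C (with V from harmonic minor). D–F–A = Dm, Bb–D–F = Bb and G–Bb–D = Gm are all diatonic. But D–F#–A is foreign: the diatonic i on degree 1 is Dm, whereas D comes from D major. It is labeled I.

I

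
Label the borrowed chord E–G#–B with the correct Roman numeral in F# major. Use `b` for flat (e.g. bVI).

E is the lowered form of scale degree 7 in F# major (the diatonic degree 7 is E#). Diatonically F# major has E#dim (vii°) on that degree; E–G#–B is instead the major chord native to F# minor, so it takes the label bVII.

bVII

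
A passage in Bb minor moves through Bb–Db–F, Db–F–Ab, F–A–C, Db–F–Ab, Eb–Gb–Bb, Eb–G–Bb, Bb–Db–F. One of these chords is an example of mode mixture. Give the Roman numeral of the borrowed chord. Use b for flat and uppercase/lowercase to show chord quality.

IV

Bb minor has the diatonic set Bbm, Cdim, Db, Ebm, F, Gb, Ab (with V from harmonic minor). Of the given chords, Bb–Db–F = Bbm, Db–F–Ab = Db, F–A–C = F and Eb–Gb–Bb = Ebm are diatonic. Eb–G–Bb is not: scale degree 4 in Bb minor carries Ebm (iv). In Bb major the chord on that degree is Eb, so here it functions as IV, borrowed from the parallel major.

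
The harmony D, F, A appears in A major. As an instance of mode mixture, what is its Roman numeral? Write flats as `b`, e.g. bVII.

D is scale degree 4 in A major. D–F–A is a minor chord — the form found in A minor, not the diatonic IV (D). Borrowed into A major it is written iv.

iv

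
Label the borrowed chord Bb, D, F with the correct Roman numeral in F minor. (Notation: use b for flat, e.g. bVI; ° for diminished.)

IV

Bb is scale degree 4 in F minor. Diatonically F minor has Bbm (iv) on that degree; Bb–D–F is instead the major chord native to F major, so it takes the label IV.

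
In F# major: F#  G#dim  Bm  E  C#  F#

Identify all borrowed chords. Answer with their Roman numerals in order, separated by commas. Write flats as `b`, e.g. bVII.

ii°, iv, bVII

F# major has the diatonic set F#, G#m, A#m, B, C#, D#m, E#dim. F# and C# are both diatonic. G#dim (G#–B–D) doesn't fit — on degree 2 F# major would have G#m (ii). G#dim is the degree-2 chord of F# minor, so it is the borrowed ii°. Bm (B–D–F#) is not: scale degree 4 in F# major carries B (IV). In F# minor the chord on that degree is Bm, so here it functions as iv, borrowed from the parallel minor. But E (E–G#–B) is foreign: the diatonic vii° on degree 7 is E#dim, whereas E comes from F# minor. It is labeled bVII.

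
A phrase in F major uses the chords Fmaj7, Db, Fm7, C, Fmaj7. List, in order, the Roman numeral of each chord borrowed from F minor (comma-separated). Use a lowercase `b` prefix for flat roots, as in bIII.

In F major the diatonic chords are F, Gm, Am, Bb, C, Dm, Edim. Fmaj7 and C are both diatonic. Db (Db–F–Ab) is not: scale degree 6 in F major carries Dm (vi). In F minor the chord on that degree is Db, so here it functions as bVI, borrowed from the parallel minor. Fm7 (F–Ab–C–Eb) is not: scale degree 1 in F major carries F (I). In F minor the chord on that degree is Fm7, so here it functions as i7, borrowed from the parallel minor.

bVI, i7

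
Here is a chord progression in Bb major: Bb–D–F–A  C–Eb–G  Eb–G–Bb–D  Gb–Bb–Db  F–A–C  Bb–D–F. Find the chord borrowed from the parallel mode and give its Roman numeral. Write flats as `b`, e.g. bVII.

bVI

In Bb major the diatonic chords are Bb, Cm, Dm, Eb, F, Gm, Adim. Bb–D–F–A = Bbmaj7, C–Eb–G = Cm, Eb–G–Bb–D = Ebmaj7, F–A–C = F and Bb–D–F = Bb are all diatonic. Gb–Bb–Db doesn't fit — on degree 6 Bb major would have Gm (vi). Gb is the degree-6 chord of Bb minor, so it is the borrowed bVI.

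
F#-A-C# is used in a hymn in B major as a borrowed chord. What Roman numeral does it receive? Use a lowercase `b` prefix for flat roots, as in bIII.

F# is scale degree 5 in B major. The diatonic chord on degree 5 would be F# (V), but F#–A–C# is the minor chord from B minor. As a borrowed chord it is labeled v.

v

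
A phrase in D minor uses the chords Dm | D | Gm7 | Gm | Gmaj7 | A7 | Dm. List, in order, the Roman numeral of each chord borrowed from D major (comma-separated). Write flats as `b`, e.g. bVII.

In D minor (with V from harmonic minor) the diatonic chords are Dm, Edim, F, Gm, A, Bb, C. Dm, Gm7, Gm and A7 all belong to that set. D (D–F#–A) doesn't fit — on degree 1 D minor would have Dm (i). D is the degree-1 chord of D major, so it is the borrowed I. But Gmaj7 (G–B–D–F#) is foreign: the diatonic iv on degree 4 is Gm, whereas Gmaj7 comes from D major. It is labeled IVmaj7.

I, IVmaj7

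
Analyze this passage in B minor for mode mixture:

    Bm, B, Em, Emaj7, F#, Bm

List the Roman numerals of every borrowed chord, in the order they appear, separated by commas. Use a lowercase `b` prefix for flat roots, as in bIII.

I, IVmaj7

In B minor (with V from harmonic minor) the diatonic chords are Bm, C#dim, D, Em, F#, G, A. Of the given chords, Bm, Em and F# are diatonic. But B (B–D#–F#) is foreign: the diatonic i on degree 1 is Bm, whereas B comes from B major. It is labeled I. Emaj7 (E–G#–B–D#) doesn't fit — on degree 4 B minor would have Em (iv). Emaj7 is the degree-4 chord of B major, so it is the borrowed IVmaj7.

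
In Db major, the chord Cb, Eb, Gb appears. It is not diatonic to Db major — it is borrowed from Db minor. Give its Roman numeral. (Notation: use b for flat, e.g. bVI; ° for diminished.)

In Db major scale degree 7 is C; Cb is its lowered form, from Db minor. Diatonically Db major has Cdim (vii°) on that degree; Cb–Eb–Gb is instead the major chord native to Db minor, so it takes the label bVII.

bVII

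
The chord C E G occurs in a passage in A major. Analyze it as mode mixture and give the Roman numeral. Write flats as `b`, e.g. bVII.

C is the lowered form of scale degree 3 in A major (the diatonic degree 3 is C#). The diatonic chord on degree 3 would be C#m (iii), but C–E–G is the major chord from A minor. As a borrowed chord it is labeled bIII.

bIII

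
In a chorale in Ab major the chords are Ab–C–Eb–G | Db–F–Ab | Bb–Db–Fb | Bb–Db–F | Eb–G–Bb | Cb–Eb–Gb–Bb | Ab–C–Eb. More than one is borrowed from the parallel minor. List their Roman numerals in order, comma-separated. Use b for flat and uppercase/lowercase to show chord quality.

ii°, bIIImaj7

Ab major has the diatonic set Ab, Bbm, Cm, Db, Eb, Fm, Gdim. Ab–C–Eb–G = Abmaj7, Db–F–Ab = Db, Bb–Db–F = Bbm, Eb–G–Bb = Eb and Ab–C–Eb = Ab are all diatonic. Bb–Db–Fb doesn't fit — on degree 2 Ab major would have Bbm (ii). Bbdim is the degree-2 chord of Ab minor, so it is the borrowed ii°. Cb–Eb–Gb–Bb is not: scale degree 3 in Ab major carries Cm (iii). In Ab minor the chord on that degree is Cbmaj7, so here it functions as bIIImaj7, borrowed from the parallel minor.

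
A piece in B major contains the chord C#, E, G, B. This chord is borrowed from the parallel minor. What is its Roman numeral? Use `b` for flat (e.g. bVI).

The root C# is the diatonic 2nd degree of B major; the borrowing shows in the chord quality. Diatonically B major has C#m (ii) on that degree; C#–E–G–B is instead the half-diminished-seventh chord native to B minor, so it takes the label iiø7.

iiø7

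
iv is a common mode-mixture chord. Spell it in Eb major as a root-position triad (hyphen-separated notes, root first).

Ab-Cb-Eb

iv is built on scale degree 4, which is Ab in both Eb major and its parallel. Building the minor chord from the parallel minor on Ab: Ab–Cb–Eb.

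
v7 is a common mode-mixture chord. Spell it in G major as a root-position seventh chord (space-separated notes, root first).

D F A C

The root, D, is scale degree 5 — the same note in G major and G minor; only the chord quality changes. Stacking thirds in G minor on D gives D–F–A–C.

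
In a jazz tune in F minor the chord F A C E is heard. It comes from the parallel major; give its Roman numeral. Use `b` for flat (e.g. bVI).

F is scale degree 1 in F minor. Diatonically F minor has Fm (i) on that degree; F–A–C–E is instead the major-seventh chord native to F major, so it takes the label Imaj7.

Imaj7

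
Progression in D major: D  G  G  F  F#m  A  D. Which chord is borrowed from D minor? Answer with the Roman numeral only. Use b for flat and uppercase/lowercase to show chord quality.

D major has the diatonic set D, Em, F#m, G, A, Bm, C#dim. D, G, F#m and A are all diatonic. F (F–A–C) doesn't fit — on degree 3 D major would have F#m (iii). F is the degree-3 chord of D minor, so it is the borrowed bIII.

bIII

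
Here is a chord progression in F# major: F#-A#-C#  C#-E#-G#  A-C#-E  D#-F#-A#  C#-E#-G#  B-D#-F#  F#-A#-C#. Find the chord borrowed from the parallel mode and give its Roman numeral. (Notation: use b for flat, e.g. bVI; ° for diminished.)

bIII

The diatonic triads in F# major are F#, G#m, A#m, B, C#, D#m, E#dim. Of the given chords, F#–A#–C# = F#, C#–E#–G# = C#, D#–F#–A# = D#m and B–D#–F# = B are diatonic. A–C#–E doesn't fit — on degree 3 F# major would have A#m (iii). A is the degree-3 chord of F# minor, so it is the borrowed bIII.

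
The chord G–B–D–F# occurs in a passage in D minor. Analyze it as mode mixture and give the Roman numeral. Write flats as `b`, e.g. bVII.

IVmaj7

G is scale degree 4 in D minor. Diatonically D minor has Gm (iv) on that degree; G–B–D–F# is instead the major-seventh chord native to D major, so it takes the label IVmaj7.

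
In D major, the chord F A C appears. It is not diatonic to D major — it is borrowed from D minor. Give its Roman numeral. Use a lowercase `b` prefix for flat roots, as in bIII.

The root F is the lowered 3rd scale degree — diatonically D major has F# there. The diatonic chord on degree 3 would be F#m (iii), but F–A–C is the major chord from D minor. As a borrowed chord it is labeled bIII.

bIII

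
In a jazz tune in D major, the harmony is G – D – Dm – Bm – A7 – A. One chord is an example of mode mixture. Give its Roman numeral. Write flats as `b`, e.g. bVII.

i

D major has the diatonic set D, Em, F#m, G, A, Bm, C#dim. G, D, Bm, A7 and A all belong to that set. Dm (D–F–A) is not: scale degree 1 in D major carries D (I). In D minor the chord on that degree is Dm, so here it functions as i, borrowed from the parallel minor.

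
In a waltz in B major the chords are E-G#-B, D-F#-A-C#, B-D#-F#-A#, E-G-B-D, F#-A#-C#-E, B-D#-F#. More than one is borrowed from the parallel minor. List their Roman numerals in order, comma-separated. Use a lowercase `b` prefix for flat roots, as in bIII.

The diatonic triads in B major are B, C#m, D#m, E, F#, G#m, A#dim. E–G#–B = E, B–D#–F#–A# = Bmaj7, F#–A#–C#–E = F#7 and B–D#–F# = B all belong to that set. But D–F#–A–C# is foreign: the diatonic iii on degree 3 is D#m, whereas Dmaj7 comes from B minor. It is labeled bIIImaj7. E–G–B–D is not: scale degree 4 in B major carries E (IV). In B minor the chord on that degree is Em7, so here it functions as iv7, borrowed from the parallel minor.

bIIImaj7, iv7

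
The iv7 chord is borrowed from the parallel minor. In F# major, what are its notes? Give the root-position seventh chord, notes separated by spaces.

B D F# A

iv7 is built on scale degree 4, which is B in both F# major and its parallel. Stacking thirds in F# minor on B gives B–D–F#–A.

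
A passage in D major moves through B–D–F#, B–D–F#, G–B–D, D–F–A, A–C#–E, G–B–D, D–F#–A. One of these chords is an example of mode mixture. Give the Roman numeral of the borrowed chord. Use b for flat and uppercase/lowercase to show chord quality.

D major has the diatonic set D, Em, F#m, G, A, Bm, C#dim. Of the given chords, B–D–F# = Bm, G–B–D = G, A–C#–E = A and D–F#–A = D are diatonic. D–F–A doesn't fit — on degree 1 D major would have D (I). Dm is the degree-1 chord of D minor, so it is the borrowed i.

i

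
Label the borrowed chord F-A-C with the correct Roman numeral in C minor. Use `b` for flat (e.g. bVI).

IV

The root F is the diatonic 4th degree of C minor; the borrowing shows in the chord quality. The diatonic chord on degree 4 would be Fm (iv), but F–A–C is the major chord from C major. As a borrowed chord it is labeled IV.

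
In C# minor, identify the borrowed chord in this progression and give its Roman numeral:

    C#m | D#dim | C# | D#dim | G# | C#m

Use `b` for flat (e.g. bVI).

I

C# minor has the diatonic set C#m, D#dim, E, F#m, G#, A, B (with V from harmonic minor). C#m, D#dim and G# are all diatonic. C# (C#–E#–G#) is not: scale degree 1 in C# minor carries C#m (i). In C# major the chord on that degree is C#, so here it functions as I, borrowed from the parallel major.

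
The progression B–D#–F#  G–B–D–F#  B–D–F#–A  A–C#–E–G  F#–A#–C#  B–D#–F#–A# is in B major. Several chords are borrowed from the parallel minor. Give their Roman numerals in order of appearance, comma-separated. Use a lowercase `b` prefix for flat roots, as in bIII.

B major has the diatonic set B, C#m, D#m, E, F#, G#m, A#dim. Of the given chords, B–D#–F# = B, F#–A#–C# = F# and B–D#–F#–A# = Bmaj7 are diatonic. G–B–D–F# doesn't fit — on degree 6 B major would have G#m (vi). Gmaj7 is the degree-6 chord of B minor, so it is the borrowed bVImaj7. B–D–F#–A is not: scale degree 1 in B major carries B (I). In B minor the chord on that degree is Bm7, so here it functions as i7, borrowed from the parallel minor. But A–C#–E–G is foreign: the diatonic vii° on degree 7 is A#dim, whereas A7 comes from B minor. It is labeled bVII7.

bVImaj7, i7, bVII7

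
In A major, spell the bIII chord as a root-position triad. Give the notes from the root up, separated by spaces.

C E G

The root of bIII is the lowered 3rd degree: C# becomes C. Building the major chord from the parallel minor on C: C–E–G.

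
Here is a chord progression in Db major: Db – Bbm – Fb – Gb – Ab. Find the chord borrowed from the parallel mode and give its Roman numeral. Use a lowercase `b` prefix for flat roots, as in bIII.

The diatonic triads in Db major are Db, Ebm, Fm, Gb, Ab, Bbm, Cdim. Db, Bbm, Gb and Ab all belong to that set. Fb (Fb–Ab–Cb) is not: scale degree 3 in Db major carries Fm (iii). In Db minor the chord on that degree is Fb, so here it functions as bIII, borrowed from the parallel minor.

bIII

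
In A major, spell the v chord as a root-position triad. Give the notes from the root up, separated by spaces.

E G B

v is built on scale degree 5, which is E in both A major and its parallel. Stacking thirds in A minor on E gives E–G–B.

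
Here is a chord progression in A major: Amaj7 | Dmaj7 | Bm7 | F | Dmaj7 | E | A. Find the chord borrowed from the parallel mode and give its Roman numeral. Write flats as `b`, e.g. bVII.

In A major the diatonic chords are A, Bm, C#m, D, E, F#m, G#dim. Amaj7, Dmaj7, Bm7, E and A all belong to that set. F (F–A–C) is not: scale degree 6 in A major carries F#m (vi). In A minor the chord on that degree is F, so here it functions as bVI, borrowed from the parallel minor.

bVI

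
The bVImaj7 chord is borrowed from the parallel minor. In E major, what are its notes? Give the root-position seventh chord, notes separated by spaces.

C E G B

The root of bVImaj7 is the lowered 6th degree: C# becomes C. Building the major-seventh chord from the parallel minor on C: C–E–G–B.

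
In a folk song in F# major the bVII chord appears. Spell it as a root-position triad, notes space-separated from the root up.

Scale degree 7 in F# major is E#. bVII uses the lowered form, E, taken from F# minor. In F# minor the chord on E is E–G#–B.

E G# B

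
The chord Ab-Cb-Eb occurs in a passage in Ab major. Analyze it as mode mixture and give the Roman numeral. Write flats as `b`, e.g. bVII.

The root Ab is the diatonic 1st degree of Ab major; the borrowing shows in the chord quality. Diatonically Ab major has Ab (I) on that degree; Ab–Cb–Eb is instead the minor chord native to Ab minor, so it takes the label i.

i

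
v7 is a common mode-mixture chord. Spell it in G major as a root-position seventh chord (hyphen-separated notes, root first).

The root, D, is scale degree 5 — the same note in G major and G minor; only the chord quality changes. Stacking thirds in G minor on D gives D–F–A–C.

D-F-A-C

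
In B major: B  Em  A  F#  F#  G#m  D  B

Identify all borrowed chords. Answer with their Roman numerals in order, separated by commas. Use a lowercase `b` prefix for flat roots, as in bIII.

iv, bVII, bIII

In B major the diatonic chords are B, C#m, D#m, E, F#, G#m, A#dim. B, F# and G#m are all diatonic. Em (E–G–B) is not: scale degree 4 in B major carries E (IV). In B minor the chord on that degree is Em, so here it functions as iv, borrowed from the parallel minor. A (A–C#–E) doesn't fit — on degree 7 B major would have A#dim (vii°). A is the degree-7 chord of B minor, so it is the borrowed bVII. D (D–F#–A) doesn't fit — on degree 3 B major would have D#m (iii). D is the degree-3 chord of B minor, so it is the borrowed bIII.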